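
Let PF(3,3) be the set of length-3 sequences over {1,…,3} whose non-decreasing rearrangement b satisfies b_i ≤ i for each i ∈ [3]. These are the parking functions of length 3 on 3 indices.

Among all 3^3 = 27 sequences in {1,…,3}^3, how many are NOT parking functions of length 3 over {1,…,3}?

Count = (3−3+1)·(3+1)^(3−1) = 1·16 = 16
One tuple (2,3,3) → sorted (2,3,3): b_1=2>1, not a PF.
3^3 − 16 = 27 − 16 = 11

11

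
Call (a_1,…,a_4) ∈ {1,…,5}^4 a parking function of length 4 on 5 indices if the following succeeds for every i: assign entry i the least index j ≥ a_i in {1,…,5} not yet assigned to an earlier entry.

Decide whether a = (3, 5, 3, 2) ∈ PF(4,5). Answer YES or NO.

YES

Rearranged: b = (2, 3, 3, 5).
  b_1=2 ≤ 2
  b_2=3 ≤ 3
  b_3=3 ≤ 4
  b_4=5 ≤ 5
All bounds hold ⇒ YES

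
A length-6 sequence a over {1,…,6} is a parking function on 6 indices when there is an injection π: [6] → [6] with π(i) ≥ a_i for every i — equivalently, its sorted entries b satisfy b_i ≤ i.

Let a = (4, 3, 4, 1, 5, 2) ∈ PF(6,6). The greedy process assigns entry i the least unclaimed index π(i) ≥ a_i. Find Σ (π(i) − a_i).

Σπ(i) = 1+…+6 = 21; Σa = 4+3+4+1+5+2 = 19; disp = 21−19 = 2.

2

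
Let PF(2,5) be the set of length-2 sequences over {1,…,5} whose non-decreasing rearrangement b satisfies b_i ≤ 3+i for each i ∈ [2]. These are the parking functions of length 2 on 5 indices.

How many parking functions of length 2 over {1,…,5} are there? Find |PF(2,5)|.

24

|PF(2,5)| = (5−2+1)·(5+1)^(2−1) = 4·6 = 24 (Pollak)
E.g. (1,3) → sorted (1,3): b_i ≤ 3+i ∀i, a PF.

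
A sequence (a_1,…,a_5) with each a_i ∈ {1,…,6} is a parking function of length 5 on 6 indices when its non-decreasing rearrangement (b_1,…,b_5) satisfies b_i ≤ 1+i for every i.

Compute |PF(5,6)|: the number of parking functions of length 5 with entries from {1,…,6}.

#PF = 2·7^4 = 2·2401 = 4802 (Pollak)
Check (4,4,2,3,3) → sorted (2,3,3,4,4): b_i ≤ 1+i ∀i, a PF.

4802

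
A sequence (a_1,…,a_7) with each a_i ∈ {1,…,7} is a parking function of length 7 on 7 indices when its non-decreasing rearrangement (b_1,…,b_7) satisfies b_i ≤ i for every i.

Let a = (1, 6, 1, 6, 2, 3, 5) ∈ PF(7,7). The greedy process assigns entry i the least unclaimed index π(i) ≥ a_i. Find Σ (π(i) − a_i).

4

Σπ = 28 ({1..7} each once); Σa = 1+6+1+6+2+3+5 = 24; disp = 28−24 = 4.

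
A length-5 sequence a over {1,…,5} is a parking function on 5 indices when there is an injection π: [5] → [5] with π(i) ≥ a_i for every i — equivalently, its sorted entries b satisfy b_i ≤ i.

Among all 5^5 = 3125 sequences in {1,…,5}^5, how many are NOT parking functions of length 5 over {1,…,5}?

#PF = 1·6^4 = 1·1296 = 1296 [KW]
E.g. (4,5,5,2,5) → sorted (2,4,5,5,5): b_1=2>1, not a PF.
Total 3125; non-PF = 3125−1296 = 1829

1829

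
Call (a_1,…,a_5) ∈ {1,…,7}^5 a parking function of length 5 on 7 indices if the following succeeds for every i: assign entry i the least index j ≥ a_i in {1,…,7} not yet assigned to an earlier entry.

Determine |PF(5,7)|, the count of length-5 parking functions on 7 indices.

12288

Count = (7−5+1)·(7+1)^(5−1) = 3·4096 = 12288 (Konheim–Weiss)
Example (3,7,4,1,1) → sorted (1,1,3,4,7): b_i ≤ 2+i ∀i, a PF.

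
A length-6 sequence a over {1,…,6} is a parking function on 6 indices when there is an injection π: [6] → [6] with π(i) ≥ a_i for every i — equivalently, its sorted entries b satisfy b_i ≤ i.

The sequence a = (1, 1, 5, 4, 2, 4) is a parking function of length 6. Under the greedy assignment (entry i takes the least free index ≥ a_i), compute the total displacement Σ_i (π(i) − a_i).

Σπ = 6·7/2 = 21 (π permutes [6]); Σa = 1+1+5+4+2+4 = 17; disp = 21−17 = 4.

4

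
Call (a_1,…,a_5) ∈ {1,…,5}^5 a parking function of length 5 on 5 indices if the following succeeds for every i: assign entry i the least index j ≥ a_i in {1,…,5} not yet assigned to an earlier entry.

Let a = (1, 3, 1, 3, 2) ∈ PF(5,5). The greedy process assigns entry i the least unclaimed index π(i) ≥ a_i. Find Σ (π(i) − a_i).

5

Σπ(i) = 1+…+5 = 15; Σa = 1+3+1+3+2 = 10; disp = 15−10 = 5.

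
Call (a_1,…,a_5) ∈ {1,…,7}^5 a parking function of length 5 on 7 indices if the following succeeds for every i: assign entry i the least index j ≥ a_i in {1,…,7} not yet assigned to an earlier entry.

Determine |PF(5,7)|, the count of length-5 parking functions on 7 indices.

12288

#PF = (7−5+1)·(7+1)^(5−1) = 3 · 4096 = 12288 (Pollak)
E.g. (1,7,3,6,1) → sorted (1,1,3,6,7): b_i ≤ 2+i ∀i, a PF.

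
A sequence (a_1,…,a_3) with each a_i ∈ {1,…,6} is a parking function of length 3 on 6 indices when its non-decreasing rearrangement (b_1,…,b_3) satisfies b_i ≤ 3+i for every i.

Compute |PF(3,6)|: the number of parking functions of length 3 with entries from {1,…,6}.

196

#PF = (6−3+1)·(6+1)^(3−1) = 4×49 = 196
E.g. (6,2,2) → sorted (2,2,6): b_i ≤ 3+i ∀i, a PF.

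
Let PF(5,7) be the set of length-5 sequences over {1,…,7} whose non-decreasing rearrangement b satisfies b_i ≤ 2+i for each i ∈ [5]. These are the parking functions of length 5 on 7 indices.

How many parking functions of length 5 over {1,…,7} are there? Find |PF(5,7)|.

|PF(5,7)| = (7−5+1)·(7+1)^(5−1) = 3·4096 = 12288 (Konheim–Weiss)
E.g. (5,1,7,2,5) → sorted (1,2,5,5,7): b_i ≤ 2+i ∀i, a PF.

12288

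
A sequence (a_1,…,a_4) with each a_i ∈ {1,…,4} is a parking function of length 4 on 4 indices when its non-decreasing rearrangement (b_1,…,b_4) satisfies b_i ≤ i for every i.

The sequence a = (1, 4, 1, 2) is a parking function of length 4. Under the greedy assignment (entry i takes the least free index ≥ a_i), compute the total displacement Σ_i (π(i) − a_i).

Σπ = 4·5/2 = 10 (π permutes [4]); Σa = 1+4+1+2 = 8; disp = 10−8 = 2.

2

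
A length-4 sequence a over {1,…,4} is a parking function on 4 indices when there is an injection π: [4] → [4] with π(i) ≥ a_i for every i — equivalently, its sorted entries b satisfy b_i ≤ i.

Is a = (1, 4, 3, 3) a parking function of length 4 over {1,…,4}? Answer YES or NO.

NO

Order a: b = (1, 3, 3, 4).
  b_1=1 ≤ 1
  b_2=3 > 2
  fails at i=2 ⇒ NO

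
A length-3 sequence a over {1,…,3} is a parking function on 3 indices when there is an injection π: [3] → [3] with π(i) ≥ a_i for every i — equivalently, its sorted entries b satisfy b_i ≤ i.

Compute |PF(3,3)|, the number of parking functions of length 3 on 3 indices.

|PF| = (4−3)·4^(3−1) = 1×16 = 16 [KW]
Example (2,1,1) → sorted (1,1,2): b_i ≤ i ∀i, a PF.

16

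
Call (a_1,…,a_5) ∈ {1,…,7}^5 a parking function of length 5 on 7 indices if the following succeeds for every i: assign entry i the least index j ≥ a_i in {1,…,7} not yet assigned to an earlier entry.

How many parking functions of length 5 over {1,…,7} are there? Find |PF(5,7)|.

12288

Count = (7+1−5)·(7+1)^{5−1} = 3 · 4096 = 12288 [KW]
Check (6,4,1,6,1) → sorted (1,1,4,6,6): b_i ≤ 2+i ∀i, a PF.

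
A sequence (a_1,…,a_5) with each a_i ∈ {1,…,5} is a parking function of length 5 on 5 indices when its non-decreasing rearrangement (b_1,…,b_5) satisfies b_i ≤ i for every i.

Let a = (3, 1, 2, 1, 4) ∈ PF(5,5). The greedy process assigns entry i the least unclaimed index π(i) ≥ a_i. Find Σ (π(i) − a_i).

4

Σπ = 15 ({1..5} each once); Σa = 3+1+2+1+4 = 11; disp = 15−11 = 4.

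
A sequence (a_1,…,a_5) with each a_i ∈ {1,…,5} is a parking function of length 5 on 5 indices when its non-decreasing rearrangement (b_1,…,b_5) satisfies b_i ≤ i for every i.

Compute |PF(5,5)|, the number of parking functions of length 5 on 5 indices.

#PF = (6−5)·6^(5−1) = 1 · 1296 = 1296 (Pollak)
One tuple (2,2,3,3,1) → sorted (1,2,2,3,3): b_i ≤ i ∀i, a PF.

1296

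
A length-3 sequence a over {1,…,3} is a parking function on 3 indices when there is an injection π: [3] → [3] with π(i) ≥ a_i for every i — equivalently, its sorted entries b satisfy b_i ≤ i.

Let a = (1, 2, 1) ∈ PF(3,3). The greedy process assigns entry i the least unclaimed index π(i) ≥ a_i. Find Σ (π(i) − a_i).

Σπ(i) = 1+…+3 = 6; Σa = 1+2+1 = 4; disp = 6−4 = 2.

2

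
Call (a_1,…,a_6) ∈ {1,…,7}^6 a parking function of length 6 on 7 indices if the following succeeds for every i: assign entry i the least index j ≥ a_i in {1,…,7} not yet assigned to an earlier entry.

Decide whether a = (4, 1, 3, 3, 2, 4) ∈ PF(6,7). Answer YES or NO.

Order a: b = (1, 2, 3, 3, 4, 4).
  b_1=1 ≤ 2
  b_2=2 ≤ 3
  b_3=3 ≤ 4
  b_4=3 ≤ 5
  b_5=4 ≤ 6
  b_6=4 ≤ 7
All bounds hold ⇒ YES

YES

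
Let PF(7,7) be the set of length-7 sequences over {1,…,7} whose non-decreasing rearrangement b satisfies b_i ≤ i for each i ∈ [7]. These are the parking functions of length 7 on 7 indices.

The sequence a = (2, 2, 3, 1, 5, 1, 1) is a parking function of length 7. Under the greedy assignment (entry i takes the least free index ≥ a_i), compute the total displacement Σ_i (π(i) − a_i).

Σπ(i) = 1+…+7 = 28; Σa = 2+2+3+1+5+1+1 = 15; disp = 28−15 = 13.

13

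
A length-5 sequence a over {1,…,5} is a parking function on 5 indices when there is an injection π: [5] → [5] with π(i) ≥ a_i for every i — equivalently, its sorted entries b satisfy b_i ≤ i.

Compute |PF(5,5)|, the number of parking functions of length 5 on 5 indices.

1296

#PF = (5−5+1)·(5+1)^(5−1) = 1·1296 = 1296 (Konheim–Weiss)
One tuple (2,1,2,1,5) → sorted (1,1,2,2,5): b_i ≤ i ∀i, a PF.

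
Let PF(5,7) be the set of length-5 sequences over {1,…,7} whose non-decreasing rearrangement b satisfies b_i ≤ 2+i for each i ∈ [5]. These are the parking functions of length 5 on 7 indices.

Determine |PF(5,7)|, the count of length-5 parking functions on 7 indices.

12288

Count = (7−5+1)·(7+1)^(5−1) = 3 · 4096 = 12288 (Pollak)
One tuple (1,5,3,5,3) → sorted (1,3,3,5,5): b_i ≤ 2+i ∀i, a PF.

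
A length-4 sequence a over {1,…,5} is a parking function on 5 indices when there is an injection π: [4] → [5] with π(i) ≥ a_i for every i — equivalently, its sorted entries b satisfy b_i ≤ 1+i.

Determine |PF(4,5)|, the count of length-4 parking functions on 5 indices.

432

Count = 2·6^3 = 2 · 216 = 432
E.g. (1,1,2,4) → sorted (1,1,2,4): b_i ≤ 1+i ∀i, a PF.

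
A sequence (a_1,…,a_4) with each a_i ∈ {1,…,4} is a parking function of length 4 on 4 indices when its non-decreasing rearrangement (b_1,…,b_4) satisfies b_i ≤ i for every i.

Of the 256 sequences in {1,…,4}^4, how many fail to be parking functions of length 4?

131

|PF| = (4+1−4)·(4+1)^{4−1} = 1×125 = 125 (Pollak)
E.g. (3,4,3,4) → sorted (3,3,4,4): b_1=3>1, not a PF.
Total 256; non-PF = 256−125 = 131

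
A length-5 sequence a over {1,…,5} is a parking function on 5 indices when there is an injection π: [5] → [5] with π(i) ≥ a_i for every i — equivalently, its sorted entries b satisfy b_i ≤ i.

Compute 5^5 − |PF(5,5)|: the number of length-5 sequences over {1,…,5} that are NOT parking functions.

Count = (5+1−5)·(5+1)^{5−1} = 1 · 1296 = 1296 (Pollak)
Example (2,5,1,2,5) → sorted (1,2,2,5,5): b_4=5>4, not a PF.
5^5 − 1296 = 3125 − 1296 = 1829

1829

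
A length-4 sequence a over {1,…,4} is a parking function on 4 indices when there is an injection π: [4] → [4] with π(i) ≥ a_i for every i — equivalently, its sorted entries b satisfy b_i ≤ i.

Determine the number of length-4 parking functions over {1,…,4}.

125

|PF| = 1·5^3 = 1×125 = 125 (Konheim–Weiss)
One tuple (4,2,2,1) → sorted (1,2,2,4): b_i ≤ i ∀i, a PF.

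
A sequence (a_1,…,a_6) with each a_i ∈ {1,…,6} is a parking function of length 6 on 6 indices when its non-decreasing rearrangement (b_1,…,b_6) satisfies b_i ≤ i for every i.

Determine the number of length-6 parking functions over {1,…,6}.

16807

#PF = (6+1−6)·(6+1)^{6−1} = 1 · 16807 = 16807
One tuple (2,1,4,6,4,2) → sorted (1,2,2,4,4,6): b_i ≤ i ∀i, a PF.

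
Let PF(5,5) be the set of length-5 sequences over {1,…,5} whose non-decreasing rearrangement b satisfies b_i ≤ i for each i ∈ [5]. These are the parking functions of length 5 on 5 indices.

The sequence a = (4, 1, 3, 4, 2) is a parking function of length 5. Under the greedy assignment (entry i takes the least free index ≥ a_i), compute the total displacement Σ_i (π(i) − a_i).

1

Σπ(i) = 1+…+5 = 15; Σa = 4+1+3+4+2 = 14; disp = 15−14 = 1.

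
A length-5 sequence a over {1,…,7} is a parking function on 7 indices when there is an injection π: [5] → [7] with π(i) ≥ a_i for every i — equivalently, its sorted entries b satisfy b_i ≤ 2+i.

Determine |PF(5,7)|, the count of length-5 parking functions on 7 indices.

12288

#PF = (8−5)·8^(5−1) = 3·4096 = 12288 [KW]
E.g. (6,1,6,2,5) → sorted (1,2,5,6,6): b_i ≤ 2+i ∀i, a PF.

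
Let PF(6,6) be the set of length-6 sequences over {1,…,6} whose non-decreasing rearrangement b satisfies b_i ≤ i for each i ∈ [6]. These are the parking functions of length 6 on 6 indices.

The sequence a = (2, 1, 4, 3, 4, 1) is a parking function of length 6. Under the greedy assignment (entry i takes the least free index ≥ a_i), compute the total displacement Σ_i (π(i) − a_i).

6

Σπ(i) = 1+…+6 = 21; Σa = 2+1+4+3+4+1 = 15; disp = 21−15 = 6.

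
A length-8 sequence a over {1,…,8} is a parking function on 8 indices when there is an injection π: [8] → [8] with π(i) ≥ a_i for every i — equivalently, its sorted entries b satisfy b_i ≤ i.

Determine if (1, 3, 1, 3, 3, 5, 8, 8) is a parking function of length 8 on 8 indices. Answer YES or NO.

NO

Order a: b = (1, 1, 3, 3, 3, 5, 8, 8).
  b_1=1 ≤ 1
  b_2=1 ≤ 2
  b_3=3 ≤ 3
  b_4=3 ≤ 4
  b_5=3 ≤ 5
  b_6=5 ≤ 6
  b_7=8 > 7
  fails at i=7 ⇒ NO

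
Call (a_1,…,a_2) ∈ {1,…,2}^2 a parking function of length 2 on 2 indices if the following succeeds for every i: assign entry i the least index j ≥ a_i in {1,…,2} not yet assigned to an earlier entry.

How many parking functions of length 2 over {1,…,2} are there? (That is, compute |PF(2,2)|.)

|PF| = (2−2+1)·(2+1)^(2−1) = 1·3 = 3 (Konheim–Weiss)
Example (1,2) → sorted (1,2): b_i ≤ i ∀i, a PF.

3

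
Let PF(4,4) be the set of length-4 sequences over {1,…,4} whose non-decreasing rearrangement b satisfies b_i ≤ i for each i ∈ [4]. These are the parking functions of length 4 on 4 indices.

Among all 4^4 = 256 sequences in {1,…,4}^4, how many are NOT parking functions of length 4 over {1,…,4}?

|PF| = (5−4)·5^(4−1) = 1·125 = 125 (Pollak)
One tuple (4,4,3,4) → sorted (3,4,4,4): b_1=3>1, not a PF.
Total 256; non-PF = 256−125 = 131

131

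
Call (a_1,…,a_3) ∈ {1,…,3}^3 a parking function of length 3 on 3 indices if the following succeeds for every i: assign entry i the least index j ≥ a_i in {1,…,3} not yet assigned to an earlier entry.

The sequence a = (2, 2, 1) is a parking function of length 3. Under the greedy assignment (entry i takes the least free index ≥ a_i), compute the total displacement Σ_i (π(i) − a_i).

Σπ = 3·4/2 = 6 (π permutes [3]); Σa = 2+2+1 = 5; disp = 6−5 = 1.

1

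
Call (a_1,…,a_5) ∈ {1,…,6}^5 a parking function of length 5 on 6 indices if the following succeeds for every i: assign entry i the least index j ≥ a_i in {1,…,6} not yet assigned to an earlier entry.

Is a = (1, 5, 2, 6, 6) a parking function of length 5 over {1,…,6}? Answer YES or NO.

NO

Order a: b = (1, 2, 5, 6, 6).
  b_1=1 ≤ 2
  b_2=2 ≤ 3
  b_3=5 > 4
  fails at i=3 ⇒ NO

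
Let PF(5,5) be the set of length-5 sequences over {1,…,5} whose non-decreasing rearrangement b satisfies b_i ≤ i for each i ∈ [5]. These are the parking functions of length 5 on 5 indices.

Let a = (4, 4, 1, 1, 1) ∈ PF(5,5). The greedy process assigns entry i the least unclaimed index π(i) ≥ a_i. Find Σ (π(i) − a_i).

Σπ = 5·6/2 = 15 (π permutes [5]); Σa = 4+4+1+1+1 = 11; disp = 15−11 = 4.

4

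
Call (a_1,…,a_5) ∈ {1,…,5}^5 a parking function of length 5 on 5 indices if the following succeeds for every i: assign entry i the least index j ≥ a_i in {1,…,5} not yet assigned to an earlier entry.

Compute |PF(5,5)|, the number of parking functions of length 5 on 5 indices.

|PF| = (5+1−5)·(5+1)^{5−1} = 1·1296 = 1296 (Pollak)
Check (5,4,1,1,1) → sorted (1,1,1,4,5): b_i ≤ i ∀i, a PF.

1296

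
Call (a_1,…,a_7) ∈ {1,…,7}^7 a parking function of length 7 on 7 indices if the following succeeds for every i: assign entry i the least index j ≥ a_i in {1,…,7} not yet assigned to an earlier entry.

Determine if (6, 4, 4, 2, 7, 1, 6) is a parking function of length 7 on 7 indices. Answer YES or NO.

Rearranged: b = (1, 2, 4, 4, 6, 6, 7).
  b_1=1 ≤ 1
  b_2=2 ≤ 2
  b_3=4 > 3
  fails at i=3 ⇒ NO

NO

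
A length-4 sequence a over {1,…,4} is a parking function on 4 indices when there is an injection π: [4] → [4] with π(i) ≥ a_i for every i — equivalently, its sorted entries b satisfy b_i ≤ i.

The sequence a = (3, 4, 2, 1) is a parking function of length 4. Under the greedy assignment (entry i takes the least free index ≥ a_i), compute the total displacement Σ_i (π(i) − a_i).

Σπ(i) = 1+…+4 = 10; Σa = 3+4+2+1 = 10; disp = 10−10 = 0.

0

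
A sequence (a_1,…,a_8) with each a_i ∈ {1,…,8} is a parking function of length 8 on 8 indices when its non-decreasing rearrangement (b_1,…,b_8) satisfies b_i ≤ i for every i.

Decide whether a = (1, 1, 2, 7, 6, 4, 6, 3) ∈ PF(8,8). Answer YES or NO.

YES

Rearranged: b = (1, 1, 2, 3, 4, 6, 6, 7).
  b_1=1 ≤ 1
  b_2=1 ≤ 2
  b_3=2 ≤ 3
  b_4=3 ≤ 4
  b_5=4 ≤ 5
  b_6=6 ≤ 6
  b_7=6 ≤ 7
  b_8=7 ≤ 8
All bounds hold ⇒ YES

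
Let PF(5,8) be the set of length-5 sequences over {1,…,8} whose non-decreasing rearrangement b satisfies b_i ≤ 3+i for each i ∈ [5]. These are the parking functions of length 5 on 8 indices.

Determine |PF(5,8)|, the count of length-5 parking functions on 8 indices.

26244

#PF = (8−5+1)·(8+1)^(5−1) = 4·6561 = 26244 (Konheim–Weiss)
Example (2,5,6,1,8) → sorted (1,2,5,6,8): b_i ≤ 3+i ∀i, a PF.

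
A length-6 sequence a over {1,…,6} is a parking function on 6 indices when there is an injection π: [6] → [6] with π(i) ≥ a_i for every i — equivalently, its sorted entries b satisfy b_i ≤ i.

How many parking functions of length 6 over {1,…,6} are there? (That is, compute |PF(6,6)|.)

16807

|PF| = 1·7^5 = 1×16807 = 16807
Example (3,5,3,1,2,4) → sorted (1,2,3,3,4,5): b_i ≤ i ∀i, a PF.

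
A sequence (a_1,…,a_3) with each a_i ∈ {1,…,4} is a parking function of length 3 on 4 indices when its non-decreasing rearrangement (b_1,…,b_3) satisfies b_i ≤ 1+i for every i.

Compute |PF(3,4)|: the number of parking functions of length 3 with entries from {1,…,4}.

50

|PF(3,4)| = 2·5^2 = 2 · 25 = 50 (Konheim–Weiss)
Check (3,2,1) → sorted (1,2,3): b_i ≤ 1+i ∀i, a PF.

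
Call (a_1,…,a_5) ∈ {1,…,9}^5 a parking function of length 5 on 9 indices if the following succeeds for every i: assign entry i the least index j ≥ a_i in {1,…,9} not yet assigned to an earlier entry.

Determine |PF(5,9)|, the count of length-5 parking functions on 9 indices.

Count = (10−5)·10^(5−1) = 5·10000 = 50000 [KW]
One tuple (7,4,1,7,8) → sorted (1,4,7,7,8): b_i ≤ 4+i ∀i, a PF.

50000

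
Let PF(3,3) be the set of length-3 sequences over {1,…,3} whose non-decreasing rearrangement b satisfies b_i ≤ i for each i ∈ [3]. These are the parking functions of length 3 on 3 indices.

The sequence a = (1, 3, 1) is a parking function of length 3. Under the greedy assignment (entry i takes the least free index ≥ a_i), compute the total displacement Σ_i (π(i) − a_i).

1

Σπ = 3·4/2 = 6 (π permutes [3]); Σa = 1+3+1 = 5; disp = 6−5 = 1.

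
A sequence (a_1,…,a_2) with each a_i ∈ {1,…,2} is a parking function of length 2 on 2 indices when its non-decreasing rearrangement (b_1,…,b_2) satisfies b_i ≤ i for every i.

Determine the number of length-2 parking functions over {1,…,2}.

Count = (3−2)·3^(2−1) = 1·3 = 3 [KW]
E.g. (2,1) → sorted (1,2): b_i ≤ i ∀i, a PF.

3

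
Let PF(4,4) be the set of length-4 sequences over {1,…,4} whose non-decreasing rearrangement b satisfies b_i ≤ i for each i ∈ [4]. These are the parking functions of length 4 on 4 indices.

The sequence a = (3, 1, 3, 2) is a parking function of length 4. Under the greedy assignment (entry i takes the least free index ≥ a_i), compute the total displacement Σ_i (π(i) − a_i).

Σπ = 10 ({1..4} each once); Σa = 3+1+3+2 = 9; disp = 10−9 = 1.

1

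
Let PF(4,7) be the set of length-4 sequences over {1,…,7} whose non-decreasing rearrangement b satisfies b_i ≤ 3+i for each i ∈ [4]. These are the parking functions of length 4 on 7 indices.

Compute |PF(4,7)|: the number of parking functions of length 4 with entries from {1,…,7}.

2048

#PF = (7+1−4)·(7+1)^{4−1} = 4×512 = 2048 [KW]
Example (6,4,1,5) → sorted (1,4,5,6): b_i ≤ 3+i ∀i, a PF.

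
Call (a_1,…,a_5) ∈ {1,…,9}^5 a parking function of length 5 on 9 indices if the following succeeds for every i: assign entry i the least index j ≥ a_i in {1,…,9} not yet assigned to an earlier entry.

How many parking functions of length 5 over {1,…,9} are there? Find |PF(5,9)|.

50000

|PF(5,9)| = (9+1−5)·(9+1)^{5−1} = 5·10000 = 50000
One tuple (1,3,7,9,1) → sorted (1,1,3,7,9): b_i ≤ 4+i ∀i, a PF.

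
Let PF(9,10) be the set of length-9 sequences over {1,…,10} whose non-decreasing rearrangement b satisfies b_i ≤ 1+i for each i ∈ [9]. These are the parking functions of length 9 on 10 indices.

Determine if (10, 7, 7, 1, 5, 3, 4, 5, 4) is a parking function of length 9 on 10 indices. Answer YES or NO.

YES

Rearranged: b = (1, 3, 4, 4, 5, 5, 7, 7, 10).
  b_1=1 ≤ 2
  b_2=3 ≤ 3
  b_3=4 ≤ 4
  b_4=4 ≤ 5
  b_5=5 ≤ 6
  b_6=5 ≤ 7
  b_7=7 ≤ 8
  b_8=7 ≤ 9
  b_9=10 ≤ 10
All bounds hold ⇒ YES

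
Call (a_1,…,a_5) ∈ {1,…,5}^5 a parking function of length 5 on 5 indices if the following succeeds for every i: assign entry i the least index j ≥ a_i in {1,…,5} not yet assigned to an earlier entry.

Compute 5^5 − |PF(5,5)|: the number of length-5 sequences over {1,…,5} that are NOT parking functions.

1829

Count = (5+1−5)·(5+1)^{5−1} = 1 · 1296 = 1296 (Pollak)
One tuple (5,2,2,4,3) → sorted (2,2,3,4,5): b_1=2>1, not a PF.
Total 3125; non-PF = 3125−1296 = 1829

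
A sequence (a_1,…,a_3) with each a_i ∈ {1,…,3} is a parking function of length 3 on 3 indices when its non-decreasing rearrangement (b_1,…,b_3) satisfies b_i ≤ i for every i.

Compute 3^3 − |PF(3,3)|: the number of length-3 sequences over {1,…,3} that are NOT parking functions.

11

|PF(3,3)| = (3−3+1)·(3+1)^(3−1) = 1×16 = 16 [KW]
Example (3,3,2) → sorted (2,3,3): b_1=2>1, not a PF.
So 27 − 16 = 11 fail.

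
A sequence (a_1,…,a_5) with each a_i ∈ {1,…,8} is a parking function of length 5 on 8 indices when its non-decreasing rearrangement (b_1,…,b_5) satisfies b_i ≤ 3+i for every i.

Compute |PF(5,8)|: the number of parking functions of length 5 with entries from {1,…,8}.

26244

Count = (8−5+1)·(8+1)^(5−1) = 4 · 6561 = 26244 (Pollak)
E.g. (1,8,6,1,2) → sorted (1,1,2,6,8): b_i ≤ 3+i ∀i, a PF.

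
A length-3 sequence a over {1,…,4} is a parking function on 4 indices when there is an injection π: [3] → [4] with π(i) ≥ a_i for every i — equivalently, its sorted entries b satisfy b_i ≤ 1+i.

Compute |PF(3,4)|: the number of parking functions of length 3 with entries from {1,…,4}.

#PF = 2·5^2 = 2·25 = 50 [KW]
E.g. (2,3,4) → sorted (2,3,4): b_i ≤ 1+i ∀i, a PF.

50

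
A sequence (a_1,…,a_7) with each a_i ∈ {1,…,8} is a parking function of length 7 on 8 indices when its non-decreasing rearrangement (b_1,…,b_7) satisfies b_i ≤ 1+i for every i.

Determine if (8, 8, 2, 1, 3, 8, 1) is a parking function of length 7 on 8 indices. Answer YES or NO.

Sorted: b = (1, 1, 2, 3, 8, 8, 8).
  b_1=1 ≤ 2
  b_2=1 ≤ 3
  b_3=2 ≤ 4
  b_4=3 ≤ 5
  b_5=8 > 6
  fails at i=5 ⇒ NO

NO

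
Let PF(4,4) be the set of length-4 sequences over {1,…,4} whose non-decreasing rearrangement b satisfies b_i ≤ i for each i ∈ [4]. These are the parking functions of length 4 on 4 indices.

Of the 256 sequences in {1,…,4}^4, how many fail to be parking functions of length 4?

131

Count = (4+1−4)·(4+1)^{4−1} = 1·125 = 125
Check (3,1,3,3) → sorted (1,3,3,3): b_2=3>2, not a PF.
Total 256; non-PF = 256−125 = 131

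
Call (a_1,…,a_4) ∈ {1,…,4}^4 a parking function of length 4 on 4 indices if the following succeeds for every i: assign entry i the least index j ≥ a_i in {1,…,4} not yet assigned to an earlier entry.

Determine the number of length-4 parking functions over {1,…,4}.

|PF(4,4)| = (4−4+1)·(4+1)^(4−1) = 1×125 = 125 (Konheim–Weiss)
E.g. (2,1,2,1) → sorted (1,1,2,2): b_i ≤ i ∀i, a PF.

125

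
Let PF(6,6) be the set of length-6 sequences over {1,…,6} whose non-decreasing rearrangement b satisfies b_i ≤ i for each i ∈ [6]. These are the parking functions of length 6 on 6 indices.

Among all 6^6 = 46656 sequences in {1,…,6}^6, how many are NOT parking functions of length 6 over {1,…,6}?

29849

|PF| = (7−6)·7^(6−1) = 1·16807 = 16807 [KW]
Check (4,2,3,3,2,3) → sorted (2,2,3,3,3,4): b_1=2>1, not a PF.
6^6 − 16807 = 46656 − 16807 = 29849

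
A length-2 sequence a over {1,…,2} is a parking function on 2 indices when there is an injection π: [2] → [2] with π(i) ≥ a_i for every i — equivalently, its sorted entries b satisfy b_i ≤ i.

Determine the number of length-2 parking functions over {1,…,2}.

|PF| = (3−2)·3^(2−1) = 1 · 3 = 3 (Konheim–Weiss)
E.g. (1,2) → sorted (1,2): b_i ≤ i ∀i, a PF.

3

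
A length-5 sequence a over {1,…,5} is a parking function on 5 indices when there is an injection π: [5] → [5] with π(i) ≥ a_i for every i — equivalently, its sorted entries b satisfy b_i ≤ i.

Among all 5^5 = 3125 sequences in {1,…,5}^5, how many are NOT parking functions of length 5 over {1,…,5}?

|PF(5,5)| = 1·6^4 = 1·1296 = 1296
Check (4,3,4,4,3) → sorted (3,3,4,4,4): b_1=3>1, not a PF.
Total 3125; non-PF = 3125−1296 = 1829

1829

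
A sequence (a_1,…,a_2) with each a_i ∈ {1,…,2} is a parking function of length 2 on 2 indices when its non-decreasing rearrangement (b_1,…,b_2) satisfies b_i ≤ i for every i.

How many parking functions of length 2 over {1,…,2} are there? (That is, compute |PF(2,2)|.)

3

#PF = (2+1−2)·(2+1)^{2−1} = 1×3 = 3 (Konheim–Weiss)
E.g. (1,1) → sorted (1,1): b_i ≤ i ∀i, a PF.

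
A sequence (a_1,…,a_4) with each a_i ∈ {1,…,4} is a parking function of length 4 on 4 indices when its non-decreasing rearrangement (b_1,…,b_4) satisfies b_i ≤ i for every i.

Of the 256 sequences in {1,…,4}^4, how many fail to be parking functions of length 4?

131

#PF = (5−4)·5^(4−1) = 1 · 125 = 125 [KW]
Check (2,3,4,3) → sorted (2,3,3,4): b_1=2>1, not a PF.
So 256 − 125 = 131 fail.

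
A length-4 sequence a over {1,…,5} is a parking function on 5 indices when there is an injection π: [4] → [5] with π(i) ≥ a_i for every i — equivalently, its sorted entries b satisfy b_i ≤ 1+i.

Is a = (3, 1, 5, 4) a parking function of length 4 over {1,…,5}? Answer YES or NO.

Order a: b = (1, 3, 4, 5).
  b_1=1 ≤ 2
  b_2=3 ≤ 3
  b_3=4 ≤ 4
  b_4=5 ≤ 5
All bounds hold ⇒ YES

YES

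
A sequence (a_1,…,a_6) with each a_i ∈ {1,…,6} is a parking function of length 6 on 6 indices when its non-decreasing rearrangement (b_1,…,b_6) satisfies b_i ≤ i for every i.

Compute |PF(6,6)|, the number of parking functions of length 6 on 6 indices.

16807

Count = (6−6+1)·(6+1)^(6−1) = 1 · 16807 = 16807 [KW]
Check (5,1,3,4,1,6) → sorted (1,1,3,4,5,6): b_i ≤ i ∀i, a PF.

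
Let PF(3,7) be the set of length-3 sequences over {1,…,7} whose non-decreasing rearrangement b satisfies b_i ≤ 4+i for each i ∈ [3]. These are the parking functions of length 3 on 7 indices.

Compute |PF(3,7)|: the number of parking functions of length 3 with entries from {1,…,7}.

320

|PF| = (8−3)·8^(3−1) = 5×64 = 320 [KW]
One tuple (2,3,3) → sorted (2,3,3): b_i ≤ 4+i ∀i, a PF.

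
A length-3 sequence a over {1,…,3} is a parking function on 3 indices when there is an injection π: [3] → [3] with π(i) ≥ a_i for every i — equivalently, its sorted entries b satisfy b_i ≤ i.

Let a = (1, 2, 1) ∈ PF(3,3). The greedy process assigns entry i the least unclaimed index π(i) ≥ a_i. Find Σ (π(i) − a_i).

Σπ = 6 ({1..3} each once); Σa = 1+2+1 = 4; disp = 6−4 = 2.

2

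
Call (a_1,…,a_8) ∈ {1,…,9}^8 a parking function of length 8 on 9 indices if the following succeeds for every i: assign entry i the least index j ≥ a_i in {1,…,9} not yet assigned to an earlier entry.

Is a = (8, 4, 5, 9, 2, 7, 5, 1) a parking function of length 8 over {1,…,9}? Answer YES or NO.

Order a: b = (1, 2, 4, 5, 5, 7, 8, 9).
  b_1=1 ≤ 2
  b_2=2 ≤ 3
  b_3=4 ≤ 4
  b_4=5 ≤ 5
  b_5=5 ≤ 6
  b_6=7 ≤ 7
  b_7=8 ≤ 8
  b_8=9 ≤ 9
All bounds hold ⇒ YES

YES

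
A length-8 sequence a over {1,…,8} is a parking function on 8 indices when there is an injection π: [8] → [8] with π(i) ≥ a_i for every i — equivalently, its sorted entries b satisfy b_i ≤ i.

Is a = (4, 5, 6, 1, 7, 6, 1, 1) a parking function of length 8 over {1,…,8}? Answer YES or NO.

Sorted: b = (1, 1, 1, 4, 5, 6, 6, 7).
  b_1=1 ≤ 1
  b_2=1 ≤ 2
  b_3=1 ≤ 3
  b_4=4 ≤ 4
  b_5=5 ≤ 5
  b_6=6 ≤ 6
  b_7=6 ≤ 7
  b_8=7 ≤ 8
All bounds hold ⇒ YES

YES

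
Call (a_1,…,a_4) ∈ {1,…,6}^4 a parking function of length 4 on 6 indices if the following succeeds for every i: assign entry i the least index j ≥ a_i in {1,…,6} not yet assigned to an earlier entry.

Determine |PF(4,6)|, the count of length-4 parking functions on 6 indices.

1029

|PF(4,6)| = (6+1−4)·(6+1)^{4−1} = 3·343 = 1029
E.g. (1,1,1,6) → sorted (1,1,1,6): b_i ≤ 2+i ∀i, a PF.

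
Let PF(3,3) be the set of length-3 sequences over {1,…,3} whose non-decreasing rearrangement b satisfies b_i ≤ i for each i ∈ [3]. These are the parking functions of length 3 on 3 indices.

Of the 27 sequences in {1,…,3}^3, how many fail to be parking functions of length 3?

11

|PF(3,3)| = 1·4^2 = 1·16 = 16 [KW]
Check (3,1,3) → sorted (1,3,3): b_2=3>2, not a PF.
So 27 − 16 = 11 fail.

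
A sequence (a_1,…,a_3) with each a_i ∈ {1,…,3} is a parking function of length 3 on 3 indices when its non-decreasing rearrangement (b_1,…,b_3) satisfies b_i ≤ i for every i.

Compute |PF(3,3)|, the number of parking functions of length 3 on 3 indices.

|PF(3,3)| = (3+1−3)·(3+1)^{3−1} = 1 · 16 = 16 [KW]
One tuple (1,1,2) → sorted (1,1,2): b_i ≤ i ∀i, a PF.

16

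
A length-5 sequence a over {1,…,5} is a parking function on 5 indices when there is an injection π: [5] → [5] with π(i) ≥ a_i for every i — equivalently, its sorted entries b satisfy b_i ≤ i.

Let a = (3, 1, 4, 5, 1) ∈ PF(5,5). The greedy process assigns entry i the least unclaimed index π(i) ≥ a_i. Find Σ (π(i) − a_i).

Σπ(i) = 1+…+5 = 15; Σa = 3+1+4+5+1 = 14; disp = 15−14 = 1.

1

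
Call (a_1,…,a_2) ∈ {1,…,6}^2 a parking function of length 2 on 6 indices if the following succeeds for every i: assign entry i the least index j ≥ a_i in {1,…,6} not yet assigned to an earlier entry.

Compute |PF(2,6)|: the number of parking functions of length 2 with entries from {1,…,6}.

|PF(2,6)| = 5·7^1 = 5 · 7 = 35 (Konheim–Weiss)
One tuple (1,1) → sorted (1,1): b_i ≤ 4+i ∀i, a PF.

35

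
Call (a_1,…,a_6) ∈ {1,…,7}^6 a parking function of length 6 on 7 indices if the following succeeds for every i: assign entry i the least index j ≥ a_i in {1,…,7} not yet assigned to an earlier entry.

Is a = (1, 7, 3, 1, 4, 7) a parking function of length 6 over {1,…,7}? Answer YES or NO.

Sorted: b = (1, 1, 3, 4, 7, 7).
  b_1=1 ≤ 2
  b_2=1 ≤ 3
  b_3=3 ≤ 4
  b_4=4 ≤ 5
  b_5=7 > 6
  fails at i=5 ⇒ NO

NO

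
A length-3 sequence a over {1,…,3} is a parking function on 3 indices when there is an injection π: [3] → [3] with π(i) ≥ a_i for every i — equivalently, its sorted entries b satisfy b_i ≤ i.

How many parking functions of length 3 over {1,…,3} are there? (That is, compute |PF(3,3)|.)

#PF = 1·4^2 = 1·16 = 16 (Pollak)
One tuple (1,2,1) → sorted (1,1,2): b_i ≤ i ∀i, a PF.

16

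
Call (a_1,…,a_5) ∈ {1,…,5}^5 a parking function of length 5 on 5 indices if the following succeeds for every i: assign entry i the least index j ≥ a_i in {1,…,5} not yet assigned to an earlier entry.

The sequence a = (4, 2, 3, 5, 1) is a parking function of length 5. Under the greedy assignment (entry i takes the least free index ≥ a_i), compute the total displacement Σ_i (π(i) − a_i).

0

Σπ(i) = 1+…+5 = 15; Σa = 4+2+3+5+1 = 15; disp = 15−15 = 0.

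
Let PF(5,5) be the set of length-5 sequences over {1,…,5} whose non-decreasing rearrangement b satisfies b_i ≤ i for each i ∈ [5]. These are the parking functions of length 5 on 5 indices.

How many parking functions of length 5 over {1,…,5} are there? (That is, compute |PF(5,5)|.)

1296

|PF(5,5)| = (5−5+1)·(5+1)^(5−1) = 1×1296 = 1296
Check (2,3,1,1,4) → sorted (1,1,2,3,4): b_i ≤ i ∀i, a PF.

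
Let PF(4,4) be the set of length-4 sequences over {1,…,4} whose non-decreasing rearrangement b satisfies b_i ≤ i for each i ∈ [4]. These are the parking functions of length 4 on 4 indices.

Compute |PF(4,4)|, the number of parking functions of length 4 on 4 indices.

125

Count = (4−4+1)·(4+1)^(4−1) = 1·125 = 125 [KW]
Example (2,1,2,2) → sorted (1,2,2,2): b_i ≤ i ∀i, a PF.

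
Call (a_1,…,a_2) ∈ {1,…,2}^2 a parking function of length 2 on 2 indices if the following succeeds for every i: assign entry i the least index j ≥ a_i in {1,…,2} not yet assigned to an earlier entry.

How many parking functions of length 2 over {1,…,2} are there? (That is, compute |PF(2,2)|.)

3

|PF(2,2)| = (2+1−2)·(2+1)^{2−1} = 1 · 3 = 3 (Pollak)
Example (2,1) → sorted (1,2): b_i ≤ i ∀i, a PF.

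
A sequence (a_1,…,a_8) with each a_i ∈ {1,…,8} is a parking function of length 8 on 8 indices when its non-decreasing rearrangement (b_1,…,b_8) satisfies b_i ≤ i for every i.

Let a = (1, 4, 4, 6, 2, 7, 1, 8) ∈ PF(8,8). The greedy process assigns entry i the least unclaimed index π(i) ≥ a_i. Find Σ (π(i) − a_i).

Σπ = 8·9/2 = 36 (π permutes [8]); Σa = 1+4+4+6+2+7+1+8 = 33; disp = 36−33 = 3.

3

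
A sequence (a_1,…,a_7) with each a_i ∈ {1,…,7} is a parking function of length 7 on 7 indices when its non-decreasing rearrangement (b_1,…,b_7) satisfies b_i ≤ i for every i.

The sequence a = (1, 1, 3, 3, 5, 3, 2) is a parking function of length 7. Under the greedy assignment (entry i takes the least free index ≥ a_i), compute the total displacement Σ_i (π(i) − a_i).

10

Σπ = 28 ({1..7} each once); Σa = 1+1+3+3+5+3+2 = 18; disp = 28−18 = 10.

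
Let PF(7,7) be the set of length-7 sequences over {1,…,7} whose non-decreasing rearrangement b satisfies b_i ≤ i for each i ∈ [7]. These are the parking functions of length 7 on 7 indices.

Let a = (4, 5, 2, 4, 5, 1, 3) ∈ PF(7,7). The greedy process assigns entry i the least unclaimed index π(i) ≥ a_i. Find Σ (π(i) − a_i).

Σπ = 28 ({1..7} each once); Σa = 4+5+2+4+5+1+3 = 24; disp = 28−24 = 4.

4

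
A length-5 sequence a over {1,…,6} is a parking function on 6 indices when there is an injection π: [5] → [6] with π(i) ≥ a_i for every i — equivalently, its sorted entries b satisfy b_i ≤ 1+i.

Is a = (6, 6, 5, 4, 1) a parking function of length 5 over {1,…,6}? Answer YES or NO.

NO

Order a: b = (1, 4, 5, 6, 6).
  b_1=1 ≤ 2
  b_2=4 > 3
  fails at i=2 ⇒ NO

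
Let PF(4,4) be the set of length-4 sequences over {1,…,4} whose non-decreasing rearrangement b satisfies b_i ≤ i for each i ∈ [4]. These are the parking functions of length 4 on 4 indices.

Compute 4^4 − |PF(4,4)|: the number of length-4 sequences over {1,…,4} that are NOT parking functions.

131

|PF(4,4)| = 1·5^3 = 1×125 = 125 (Pollak)
E.g. (2,2,3,4) → sorted (2,2,3,4): b_1=2>1, not a PF.
So 256 − 125 = 131 fail.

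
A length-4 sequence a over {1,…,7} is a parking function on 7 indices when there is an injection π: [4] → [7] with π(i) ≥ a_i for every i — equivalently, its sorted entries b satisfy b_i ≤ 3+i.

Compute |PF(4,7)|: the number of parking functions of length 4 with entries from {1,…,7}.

2048

|PF| = (8−4)·8^(4−1) = 4 · 512 = 2048 [KW]
E.g. (7,4,4,2) → sorted (2,4,4,7): b_i ≤ 3+i ∀i, a PF.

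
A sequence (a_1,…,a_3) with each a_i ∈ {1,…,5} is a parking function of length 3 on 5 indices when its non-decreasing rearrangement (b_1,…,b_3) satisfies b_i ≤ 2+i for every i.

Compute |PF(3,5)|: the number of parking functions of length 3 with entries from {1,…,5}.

Count = (6−3)·6^(3−1) = 3 · 36 = 108
Check (5,4,1) → sorted (1,4,5): b_i ≤ 2+i ∀i, a PF.

108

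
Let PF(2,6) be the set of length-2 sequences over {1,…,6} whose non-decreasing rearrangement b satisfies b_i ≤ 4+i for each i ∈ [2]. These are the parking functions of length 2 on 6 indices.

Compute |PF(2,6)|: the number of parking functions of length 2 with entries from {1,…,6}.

35

|PF(2,6)| = (6−2+1)·(6+1)^(2−1) = 5·7 = 35
Example (2,4) → sorted (2,4): b_i ≤ 4+i ∀i, a PF.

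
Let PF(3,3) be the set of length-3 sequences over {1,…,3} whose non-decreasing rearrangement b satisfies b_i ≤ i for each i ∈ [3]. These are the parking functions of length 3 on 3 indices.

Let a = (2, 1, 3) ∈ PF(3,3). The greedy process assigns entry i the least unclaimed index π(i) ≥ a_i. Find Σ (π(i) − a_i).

0

Σπ(i) = 1+…+3 = 6; Σa = 2+1+3 = 6; disp = 6−6 = 0.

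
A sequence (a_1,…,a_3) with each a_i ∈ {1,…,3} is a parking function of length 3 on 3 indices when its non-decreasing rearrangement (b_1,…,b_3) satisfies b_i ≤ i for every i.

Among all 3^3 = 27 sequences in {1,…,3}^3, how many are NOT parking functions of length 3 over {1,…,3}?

|PF| = (3+1−3)·(3+1)^{3−1} = 1 · 16 = 16
Check (3,2,2) → sorted (2,2,3): b_1=2>1, not a PF.
Total 27; non-PF = 27−16 = 11

11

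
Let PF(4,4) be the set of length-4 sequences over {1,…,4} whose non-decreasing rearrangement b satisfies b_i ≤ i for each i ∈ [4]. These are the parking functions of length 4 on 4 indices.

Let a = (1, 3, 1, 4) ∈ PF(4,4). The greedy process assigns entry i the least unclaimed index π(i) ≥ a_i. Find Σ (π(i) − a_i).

1

Σπ = 10 ({1..4} each once); Σa = 1+3+1+4 = 9; disp = 10−9 = 1.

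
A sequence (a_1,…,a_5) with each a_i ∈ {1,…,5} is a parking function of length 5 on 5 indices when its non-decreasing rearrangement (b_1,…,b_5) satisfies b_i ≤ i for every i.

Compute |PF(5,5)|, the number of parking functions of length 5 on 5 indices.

Count = 1·6^4 = 1×1296 = 1296 (Konheim–Weiss)
E.g. (5,1,3,4,1) → sorted (1,1,3,4,5): b_i ≤ i ∀i, a PF.

1296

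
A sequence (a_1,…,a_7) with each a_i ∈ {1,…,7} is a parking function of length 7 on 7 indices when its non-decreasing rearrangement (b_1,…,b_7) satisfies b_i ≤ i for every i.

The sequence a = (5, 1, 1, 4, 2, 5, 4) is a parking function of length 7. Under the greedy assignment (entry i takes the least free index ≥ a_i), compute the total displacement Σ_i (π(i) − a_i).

Σπ(i) = 1+…+7 = 28; Σa = 5+1+1+4+2+5+4 = 22; disp = 28−22 = 6.

6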